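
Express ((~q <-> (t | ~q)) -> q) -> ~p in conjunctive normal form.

((~q <-> (t | ~q)) -> q) -> ~p
⇔ ~((~q <-> (t | ~q)) -> q) | ~p   [eliminate ->]
⇔ ~(~(~q <-> (t | ~q)) | q) | ~p   [eliminate ->]
⇔ ~(~((~q -> (t | ~q)) & ((t | ~q) -> ~q)) | q) | ~p   [eliminate <->]
⇔ ~(~((~~q | t | ~q) & ((t | ~q) -> ~q)) | q) | ~p   [eliminate ->]
⇔ ~(~((~~q | t | ~q) & (~(t | ~q) | ~q)) | q) | ~p   [eliminate ->]
⇔ (~~((~~q | t | ~q) & (~(t | ~q) | ~q)) & ~q) | ~p   [De Morgan]
⇔ ((~~q | t | ~q) & (~(t | ~q) | ~q) & ~q) | ~p   [double negation]
⇔ ((q | t | ~q) & (~(t | ~q) | ~q) & ~q) | ~p   [double negation]
⇔ ((q | t | ~q) & ((~t & ~~q) | ~q) & ~q) | ~p   [De Morgan]
⇔ ((q | t | ~q) & ((~t & q) | ~q) & ~q) | ~p   [double negation]
⇔ (q | t | ~q | ~p) & (~t | ~q | ~p) & (q | ~q | ~p) & (~q | ~p)   [distribute | over &]
⇔ ~q | ~p   [simplify]

~q | ~p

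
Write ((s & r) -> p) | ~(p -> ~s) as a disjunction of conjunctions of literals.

~s | ~r | p

((s & r) -> p) | ~(p -> ~s)
≡ ~(s & r) | p | ~(p -> ~s)   — eliminate ->
≡ ~(s & r) | p | ~(~p | ~s)   — eliminate ->
≡ ~s | ~r | p | ~(~p | ~s)   — De Morgan
≡ ~s | ~r | p | (~~p & ~~s)   — De Morgan
≡ ~s | ~r | p | (p & ~~s)   — double negation
≡ ~s | ~r | p | (p & s)   — double negation
≡ ~s | ~r | p   — simplify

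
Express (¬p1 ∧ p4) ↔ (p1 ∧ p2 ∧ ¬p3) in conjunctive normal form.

(p1 ∨ ¬p4) ∧ (¬p1 ∨ ¬p2 ∨ p3)

(¬p1 ∧ p4) ↔ (p1 ∧ p2 ∧ ¬p3)
= ((¬p1 ∧ p4) → (p1 ∧ p2 ∧ ¬p3)) ∧ ((p1 ∧ p2 ∧ ¬p3) → (¬p1 ∧ p4))   [eliminate ↔]
= (¬(¬p1 ∧ p4) ∨ (p1 ∧ p2 ∧ ¬p3)) ∧ ((p1 ∧ p2 ∧ ¬p3) → (¬p1 ∧ p4))   [eliminate →]
= (¬(¬p1 ∧ p4) ∨ (p1 ∧ p2 ∧ ¬p3)) ∧ (¬(p1 ∧ p2 ∧ ¬p3) ∨ (¬p1 ∧ p4))   [eliminate →]
= (¬¬p1 ∨ ¬p4 ∨ (p1 ∧ p2 ∧ ¬p3)) ∧ (¬(p1 ∧ p2 ∧ ¬p3) ∨ (¬p1 ∧ p4))   [De Morgan]
= (p1 ∨ ¬p4 ∨ (p1 ∧ p2 ∧ ¬p3)) ∧ (¬(p1 ∧ p2 ∧ ¬p3) ∨ (¬p1 ∧ p4))   [double negation]
= (p1 ∨ ¬p4 ∨ (p1 ∧ p2 ∧ ¬p3)) ∧ (¬p1 ∨ ¬p2 ∨ ¬¬p3 ∨ (¬p1 ∧ p4))   [De Morgan]
= (p1 ∨ ¬p4 ∨ (p1 ∧ p2 ∧ ¬p3)) ∧ (¬p1 ∨ ¬p2 ∨ p3 ∨ (¬p1 ∧ p4))   [double negation]
= (p1 ∨ ¬p4 ∨ p1) ∧ (p1 ∨ ¬p4 ∨ p2) ∧ (p1 ∨ ¬p4 ∨ ¬p3) ∧ (¬p1 ∨ ¬p2 ∨ p3 ∨ ¬p1) ∧ (¬p1 ∨ ¬p2 ∨ p3 ∨ p4)   [distribute ∨ over ∧]
= (p1 ∨ ¬p4) ∧ (¬p1 ∨ ¬p2 ∨ p3)   [simplify]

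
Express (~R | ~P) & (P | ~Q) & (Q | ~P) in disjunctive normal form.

(~R | ~P) & (P | ~Q) & (Q | ~P)
= (~R & P & Q) | (~R & P & ~P) | (~R & ~Q & Q) | (~R & ~Q & ~P) | (~P & P & Q) | (~P & P & ~P) | (~P & ~Q & Q) | (~P & ~Q & ~P)   [distribute & over |]
= (~R & P & Q) | (~P & ~Q)   [simplify]

(~R & P & Q) | (~P & ~Q)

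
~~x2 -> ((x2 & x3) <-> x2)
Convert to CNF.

~~x2 -> ((x2 & x3) <-> x2)
= ~~~x2 | ((x2 & x3) <-> x2)   [eliminate ->]
= ~~~x2 | (((x2 & x3) -> x2) & (x2 -> (x2 & x3)))   [eliminate <->]
= ~~~x2 | ((~(x2 & x3) | x2) & (x2 -> (x2 & x3)))   [eliminate ->]
= ~~~x2 | ((~(x2 & x3) | x2) & (~x2 | (x2 & x3)))   [eliminate ->]
= ~x2 | ((~(x2 & x3) | x2) & (~x2 | (x2 & x3)))   [double negation]
= ~x2 | ((~x2 | ~x3 | x2) & (~x2 | (x2 & x3)))   [De Morgan]
= (~x2 | ~x2 | ~x3 | x2) & (~x2 | ~x2 | x2) & (~x2 | ~x2 | x3)   [distribute | over &]
= ~x2 | x3   [simplify]

~x2 | x3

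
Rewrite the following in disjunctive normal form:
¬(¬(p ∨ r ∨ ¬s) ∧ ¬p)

p ∨ r ∨ ¬s

¬(¬(p ∨ r ∨ ¬s) ∧ ¬p)
≡ ¬¬(p ∨ r ∨ ¬s) ∨ ¬¬p   (De Morgan)
≡ p ∨ r ∨ ¬s ∨ ¬¬p   (double negation)
≡ p ∨ r ∨ ¬s ∨ p   (double negation)
≡ p ∨ r ∨ ¬s   (simplify)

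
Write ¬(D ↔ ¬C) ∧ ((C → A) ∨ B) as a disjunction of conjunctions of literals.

¬(D ↔ ¬C) ∧ ((C → A) ∨ B)
≡ ¬((D → ¬C) ∧ (¬C → D)) ∧ ((C → A) ∨ B)   — eliminate ↔
≡ ¬((¬D ∨ ¬C) ∧ (¬C → D)) ∧ ((C → A) ∨ B)   — eliminate →
≡ ¬((¬D ∨ ¬C) ∧ (¬¬C ∨ D)) ∧ ((C → A) ∨ B)   — eliminate →
≡ ¬((¬D ∨ ¬C) ∧ (¬¬C ∨ D)) ∧ (¬C ∨ A ∨ B)   — eliminate →
≡ (¬(¬D ∨ ¬C) ∨ ¬(¬¬C ∨ D)) ∧ (¬C ∨ A ∨ B)   — De Morgan
≡ ((¬¬D ∧ ¬¬C) ∨ ¬(¬¬C ∨ D)) ∧ (¬C ∨ A ∨ B)   — De Morgan
≡ ((D ∧ ¬¬C) ∨ ¬(¬¬C ∨ D)) ∧ (¬C ∨ A ∨ B)   — double negation
≡ ((D ∧ C) ∨ ¬(¬¬C ∨ D)) ∧ (¬C ∨ A ∨ B)   — double negation
≡ ((D ∧ C) ∨ (¬¬¬C ∧ ¬D)) ∧ (¬C ∨ A ∨ B)   — De Morgan
≡ ((D ∧ C) ∨ (¬C ∧ ¬D)) ∧ (¬C ∨ A ∨ B)   — double negation
≡ (D ∧ C ∧ ¬C) ∨ (D ∧ C ∧ A) ∨ (D ∧ C ∧ B) ∨ (¬C ∧ ¬D ∧ ¬C) ∨ (¬C ∧ ¬D ∧ A) ∨ (¬C ∧ ¬D ∧ B)   — distribute ∧ over ∨
≡ (D ∧ C ∧ A) ∨ (D ∧ C ∧ B) ∨ (¬C ∧ ¬D)   — simplify

(D ∧ C ∧ A) ∨ (D ∧ C ∧ B) ∨ (¬C ∧ ¬D)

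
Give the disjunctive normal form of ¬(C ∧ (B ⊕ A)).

¬(C ∧ (B ⊕ A))
≡ ¬(C ∧ (B ∧ ¬A ∨ ¬B ∧ A))   — expand ⊕
≡ ¬C ∨ ¬(B ∧ ¬A ∨ ¬B ∧ A)   — De Morgan
≡ ¬C ∨ ¬(B ∧ ¬A) ∧ ¬(¬B ∧ A)   — De Morgan
≡ ¬C ∨ (¬B ∨ ¬¬A) ∧ ¬(¬B ∧ A)   — De Morgan
≡ ¬C ∨ (¬B ∨ A) ∧ ¬(¬B ∧ A)   — double negation
≡ ¬C ∨ (¬B ∨ A) ∧ (¬¬B ∨ ¬A)   — De Morgan
≡ ¬C ∨ (¬B ∨ A) ∧ (B ∨ ¬A)   — double negation
≡ ¬C ∨ ¬B ∧ B ∨ ¬B ∧ ¬A ∨ A ∧ B ∨ A ∧ ¬A   — distribute ∧ over ∨
≡ ¬C ∨ ¬B ∧ ¬A ∨ A ∧ B   — simplify

¬C ∨ ¬B ∧ ¬A ∨ A ∧ B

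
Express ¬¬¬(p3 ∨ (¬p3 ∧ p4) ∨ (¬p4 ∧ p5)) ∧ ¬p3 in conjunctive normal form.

¬¬¬(p3 ∨ (¬p3 ∧ p4) ∨ (¬p4 ∧ p5)) ∧ ¬p3
⇔ ¬(p3 ∨ (¬p3 ∧ p4) ∨ (¬p4 ∧ p5)) ∧ ¬p3   [double negation]
⇔ ¬p3 ∧ ¬(¬p3 ∧ p4) ∧ ¬(¬p4 ∧ p5) ∧ ¬p3   [De Morgan]
⇔ ¬p3 ∧ (¬¬p3 ∨ ¬p4) ∧ ¬(¬p4 ∧ p5) ∧ ¬p3   [De Morgan]
⇔ ¬p3 ∧ (p3 ∨ ¬p4) ∧ ¬(¬p4 ∧ p5) ∧ ¬p3   [double negation]
⇔ ¬p3 ∧ (p3 ∨ ¬p4) ∧ (¬¬p4 ∨ ¬p5) ∧ ¬p3   [De Morgan]
⇔ ¬p3 ∧ (p3 ∨ ¬p4) ∧ (p4 ∨ ¬p5) ∧ ¬p3   [double negation]
⇔ ¬p3 ∧ (p3 ∨ ¬p4) ∧ (p4 ∨ ¬p5)   [simplify]

¬p3 ∧ (p3 ∨ ¬p4) ∧ (p4 ∨ ¬p5)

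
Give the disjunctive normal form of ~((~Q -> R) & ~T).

~((~Q -> R) & ~T)
= ~((~~Q | R) & ~T)   — eliminate ->
= ~(~~Q | R) | ~~T   — De Morgan
= (~~~Q & ~R) | ~~T   — De Morgan
= (~Q & ~R) | ~~T   — double negation
= (~Q & ~R) | T   — double negation

(~Q & ~R) | T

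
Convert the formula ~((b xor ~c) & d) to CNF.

~((b xor ~c) & d)
⇔ ~((b | ~c) & ~(b & ~c) & d)   [expand xor]
⇔ ~(b | ~c) | ~~(b & ~c) | ~d   [De Morgan]
⇔ (~b & ~~c) | ~~(b & ~c) | ~d   [De Morgan]
⇔ (~b & c) | ~~(b & ~c) | ~d   [double negation]
⇔ (~b & c) | (b & ~c) | ~d   [double negation]
⇔ (~b | b | ~d) & (~b | ~c | ~d) & (c | b | ~d) & (c | ~c | ~d)   [distribute | over &]
⇔ (~b | ~c | ~d) & (c | b | ~d)   [simplify]

(~b | ~c | ~d) & (c | b | ~d)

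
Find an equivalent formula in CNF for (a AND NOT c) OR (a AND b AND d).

a AND (NOT c OR b) AND (NOT c OR d)

(a AND NOT c) OR (a AND b AND d)
= (a OR a) AND (a OR b) AND (a OR d) AND (NOT c OR a) AND (NOT c OR b) AND (NOT c OR d)   — distribute OR over AND
= a AND (NOT c OR b) AND (NOT c OR d)   — simplify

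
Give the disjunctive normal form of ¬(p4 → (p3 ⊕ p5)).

¬(p4 → (p3 ⊕ p5))
≡ ¬(¬p4 ∨ (p3 ⊕ p5))   (eliminate →)
≡ ¬(¬p4 ∨ (p3 ∧ ¬p5) ∨ (¬p3 ∧ p5))   (expand ⊕)
≡ ¬¬p4 ∧ ¬(p3 ∧ ¬p5) ∧ ¬(¬p3 ∧ p5)   (De Morgan)
≡ p4 ∧ ¬(p3 ∧ ¬p5) ∧ ¬(¬p3 ∧ p5)   (double negation)
≡ p4 ∧ (¬p3 ∨ ¬¬p5) ∧ ¬(¬p3 ∧ p5)   (De Morgan)
≡ p4 ∧ (¬p3 ∨ p5) ∧ ¬(¬p3 ∧ p5)   (double negation)
≡ p4 ∧ (¬p3 ∨ p5) ∧ (¬¬p3 ∨ ¬p5)   (De Morgan)
≡ p4 ∧ (¬p3 ∨ p5) ∧ (p3 ∨ ¬p5)   (double negation)
≡ (p4 ∧ ¬p3 ∧ p3) ∨ (p4 ∧ ¬p3 ∧ ¬p5) ∨ (p4 ∧ p5 ∧ p3) ∨ (p4 ∧ p5 ∧ ¬p5)   (distribute ∧ over ∨)
≡ (p4 ∧ ¬p3 ∧ ¬p5) ∨ (p4 ∧ p5 ∧ p3)   (simplify)

(p4 ∧ ¬p3 ∧ ¬p5) ∨ (p4 ∧ p5 ∧ p3)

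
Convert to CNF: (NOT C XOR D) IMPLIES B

(NOT C XOR D) IMPLIES B
≡ NOT (NOT C XOR D) OR B   [eliminate IMPLIES]
≡ NOT ((NOT C OR D) AND NOT (NOT C AND D)) OR B   [expand XOR]
≡ NOT (NOT C OR D) OR NOT NOT (NOT C AND D) OR B   [De Morgan]
≡ (NOT NOT C AND NOT D) OR NOT NOT (NOT C AND D) OR B   [De Morgan]
≡ (C AND NOT D) OR NOT NOT (NOT C AND D) OR B   [double negation]
≡ (C AND NOT D) OR (NOT C AND D) OR B   [double negation]
≡ (C OR NOT C OR B) AND (C OR D OR B) AND (NOT D OR NOT C OR B) AND (NOT D OR D OR B)   [distribute OR over AND]
≡ (C OR D OR B) AND (NOT D OR NOT C OR B)   [simplify]

(C OR D OR B) AND (NOT D OR NOT C OR B)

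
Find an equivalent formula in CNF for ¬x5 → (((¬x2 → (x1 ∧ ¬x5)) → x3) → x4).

(x5 ∨ x2 ∨ x1 ∨ x4) ∧ (x5 ∨ ¬x3 ∨ x4)

¬x5 → (((¬x2 → (x1 ∧ ¬x5)) → x3) → x4)
= ¬¬x5 ∨ (((¬x2 → (x1 ∧ ¬x5)) → x3) → x4)   — eliminate →
= ¬¬x5 ∨ ¬((¬x2 → (x1 ∧ ¬x5)) → x3) ∨ x4   — eliminate →
= ¬¬x5 ∨ ¬(¬(¬x2 → (x1 ∧ ¬x5)) ∨ x3) ∨ x4   — eliminate →
= ¬¬x5 ∨ ¬(¬(¬¬x2 ∨ (x1 ∧ ¬x5)) ∨ x3) ∨ x4   — eliminate →
= x5 ∨ ¬(¬(¬¬x2 ∨ (x1 ∧ ¬x5)) ∨ x3) ∨ x4   — double negation
= x5 ∨ (¬¬(¬¬x2 ∨ (x1 ∧ ¬x5)) ∧ ¬x3) ∨ x4   — De Morgan
= x5 ∨ ((¬¬x2 ∨ (x1 ∧ ¬x5)) ∧ ¬x3) ∨ x4   — double negation
= x5 ∨ ((x2 ∨ (x1 ∧ ¬x5)) ∧ ¬x3) ∨ x4   — double negation
= (x5 ∨ x2 ∨ x1 ∨ x4) ∧ (x5 ∨ x2 ∨ ¬x5 ∨ x4) ∧ (x5 ∨ ¬x3 ∨ x4)   — distribute ∨ over ∧
= (x5 ∨ x2 ∨ x1 ∨ x4) ∧ (x5 ∨ ¬x3 ∨ x4)   — simplify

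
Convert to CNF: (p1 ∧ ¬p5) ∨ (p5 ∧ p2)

(p1 ∧ ¬p5) ∨ (p5 ∧ p2)
≡ (p1 ∨ p5) ∧ (p1 ∨ p2) ∧ (¬p5 ∨ p5) ∧ (¬p5 ∨ p2)
≡ (p1 ∨ p5) ∧ (p1 ∨ p2) ∧ (¬p5 ∨ p2)

(p1 ∨ p5) ∧ (p1 ∨ p2) ∧ (¬p5 ∨ p2)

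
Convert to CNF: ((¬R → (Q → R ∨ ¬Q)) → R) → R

((¬R → (Q → R ∨ ¬Q)) → R) → R
= ¬((¬R → (Q → R ∨ ¬Q)) → R) ∨ R   [eliminate →]
= ¬(¬(¬R → (Q → R ∨ ¬Q)) ∨ R) ∨ R   [eliminate →]
= ¬(¬(¬¬R ∨ (Q → R ∨ ¬Q)) ∨ R) ∨ R   [eliminate →]
= ¬(¬(¬¬R ∨ ¬Q ∨ R ∨ ¬Q) ∨ R) ∨ R   [eliminate →]
= ¬¬(¬¬R ∨ ¬Q ∨ R ∨ ¬Q) ∧ ¬R ∨ R   [De Morgan]
= (¬¬R ∨ ¬Q ∨ R ∨ ¬Q) ∧ ¬R ∨ R   [double negation]
= (R ∨ ¬Q ∨ R ∨ ¬Q) ∧ ¬R ∨ R   [double negation]
= (R ∨ ¬Q ∨ R ∨ ¬Q ∨ R) ∧ (¬R ∨ R)   [distribute ∨ over ∧]
= R ∨ ¬Q   [simplify]

R ∨ ¬Q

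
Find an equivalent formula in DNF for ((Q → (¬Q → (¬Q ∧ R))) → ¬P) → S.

(¬Q ∧ P) ∨ (Q ∧ P) ∨ S

((Q → (¬Q → (¬Q ∧ R))) → ¬P) → S
≡ ¬((Q → (¬Q → (¬Q ∧ R))) → ¬P) ∨ S   [eliminate →]
≡ ¬(¬(Q → (¬Q → (¬Q ∧ R))) ∨ ¬P) ∨ S   [eliminate →]
≡ ¬(¬(¬Q ∨ (¬Q → (¬Q ∧ R))) ∨ ¬P) ∨ S   [eliminate →]
≡ ¬(¬(¬Q ∨ ¬¬Q ∨ (¬Q ∧ R)) ∨ ¬P) ∨ S   [eliminate →]
≡ (¬¬(¬Q ∨ ¬¬Q ∨ (¬Q ∧ R)) ∧ ¬¬P) ∨ S   [De Morgan]
≡ ((¬Q ∨ ¬¬Q ∨ (¬Q ∧ R)) ∧ ¬¬P) ∨ S   [double negation]
≡ ((¬Q ∨ Q ∨ (¬Q ∧ R)) ∧ ¬¬P) ∨ S   [double negation]
≡ ((¬Q ∨ Q ∨ (¬Q ∧ R)) ∧ P) ∨ S   [double negation]
≡ (¬Q ∧ P) ∨ (Q ∧ P) ∨ (¬Q ∧ R ∧ P) ∨ S   [distribute ∧ over ∨]
≡ (¬Q ∧ P) ∨ (Q ∧ P) ∨ S   [simplify]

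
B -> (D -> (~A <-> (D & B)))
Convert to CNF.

~B | ~D | ~A

B -> (D -> (~A <-> (D & B)))
≡ ~B | (D -> (~A <-> (D & B)))   — eliminate ->
≡ ~B | ~D | (~A <-> (D & B))   — eliminate ->
≡ ~B | ~D | ((~A -> (D & B)) & ((D & B) -> ~A))   — eliminate <->
≡ ~B | ~D | ((~~A | (D & B)) & ((D & B) -> ~A))   — eliminate ->
≡ ~B | ~D | ((~~A | (D & B)) & (~(D & B) | ~A))   — eliminate ->
≡ ~B | ~D | ((A | (D & B)) & (~(D & B) | ~A))   — double negation
≡ ~B | ~D | ((A | (D & B)) & (~D | ~B | ~A))   — De Morgan
≡ (~B | ~D | A | D) & (~B | ~D | A | B) & (~B | ~D | ~D | ~B | ~A)   — distribute | over &
≡ ~B | ~D | ~A   — simplify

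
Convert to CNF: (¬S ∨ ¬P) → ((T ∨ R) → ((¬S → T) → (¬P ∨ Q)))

S ∨ ¬T ∨ ¬P ∨ Q

(¬S ∨ ¬P) → ((T ∨ R) → ((¬S → T) → (¬P ∨ Q)))
≡ ¬(¬S ∨ ¬P) ∨ ((T ∨ R) → ((¬S → T) → (¬P ∨ Q)))   — eliminate →
≡ ¬(¬S ∨ ¬P) ∨ ¬(T ∨ R) ∨ ((¬S → T) → (¬P ∨ Q))   — eliminate →
≡ ¬(¬S ∨ ¬P) ∨ ¬(T ∨ R) ∨ ¬(¬S → T) ∨ ¬P ∨ Q   — eliminate →
≡ ¬(¬S ∨ ¬P) ∨ ¬(T ∨ R) ∨ ¬(¬¬S ∨ T) ∨ ¬P ∨ Q   — eliminate →
≡ (¬¬S ∧ ¬¬P) ∨ ¬(T ∨ R) ∨ ¬(¬¬S ∨ T) ∨ ¬P ∨ Q   — De Morgan
≡ (S ∧ ¬¬P) ∨ ¬(T ∨ R) ∨ ¬(¬¬S ∨ T) ∨ ¬P ∨ Q   — double negation
≡ (S ∧ P) ∨ ¬(T ∨ R) ∨ ¬(¬¬S ∨ T) ∨ ¬P ∨ Q   — double negation
≡ (S ∧ P) ∨ (¬T ∧ ¬R) ∨ ¬(¬¬S ∨ T) ∨ ¬P ∨ Q   — De Morgan
≡ (S ∧ P) ∨ (¬T ∧ ¬R) ∨ (¬¬¬S ∧ ¬T) ∨ ¬P ∨ Q   — De Morgan
≡ (S ∧ P) ∨ (¬T ∧ ¬R) ∨ (¬S ∧ ¬T) ∨ ¬P ∨ Q   — double negation
≡ (S ∨ ¬T ∨ ¬S ∨ ¬P ∨ Q) ∧ (S ∨ ¬T ∨ ¬T ∨ ¬P ∨ Q) ∧ (S ∨ ¬R ∨ ¬S ∨ ¬P ∨ Q) ∧ (S ∨ ¬R ∨ ¬T ∨ ¬P ∨ Q) ∧ (P ∨ ¬T ∨ ¬S ∨ ¬P ∨ Q) ∧ (P ∨ ¬T ∨ ¬T ∨ ¬P ∨ Q) ∧ (P ∨ ¬R ∨ ¬S ∨ ¬P ∨ Q) ∧ (P ∨ ¬R ∨ ¬T ∨ ¬P ∨ Q)   — distribute ∨ over ∧
≡ S ∨ ¬T ∨ ¬P ∨ Q   — simplify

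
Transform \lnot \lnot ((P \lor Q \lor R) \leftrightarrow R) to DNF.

\lnot \lnot ((P \lor Q \lor R) \leftrightarrow R)
≡ \lnot \lnot (((P \lor Q \lor R) \to R) \land (R \to (P \lor Q \lor R)))   [eliminate \leftrightarrow]
≡ \lnot \lnot ((\lnot (P \lor Q \lor R) \lor R) \land (R \to (P \lor Q \lor R)))   [eliminate \to]
≡ \lnot \lnot ((\lnot (P \lor Q \lor R) \lor R) \land (\lnot R \lor P \lor Q \lor R))   [eliminate \to]
≡ (\lnot (P \lor Q \lor R) \lor R) \land (\lnot R \lor P \lor Q \lor R)   [double negation]
≡ ((\lnot P \land \lnot Q \land \lnot R) \lor R) \land (\lnot R \lor P \lor Q \lor R)   [De Morgan]
≡ (\lnot P \land \lnot Q \land \lnot R \land \lnot R) \lor (\lnot P \land \lnot Q \land \lnot R \land P) \lor (\lnot P \land \lnot Q \land \lnot R \land Q) \lor (\lnot P \land \lnot Q \land \lnot R \land R) \lor (R \land \lnot R) \lor (R \land P) \lor (R \land Q) \lor (R \land R)   [distribute \land over \lor]
≡ (\lnot P \land \lnot Q \land \lnot R) \lor R   [simplify]

(\lnot P \land \lnot Q \land \lnot R) \lor R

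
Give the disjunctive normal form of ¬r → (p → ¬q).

¬r → (p → ¬q)
≡ ¬¬r ∨ (p → ¬q)   (eliminate →)
≡ ¬¬r ∨ ¬p ∨ ¬q   (eliminate →)
≡ r ∨ ¬p ∨ ¬q   (double negation)

r ∨ ¬p ∨ ¬q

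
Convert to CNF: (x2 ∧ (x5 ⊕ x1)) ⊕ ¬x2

(x2 ∧ (x5 ⊕ x1)) ⊕ ¬x2
= ((x2 ∧ (x5 ⊕ x1)) ∨ ¬x2) ∧ ¬(x2 ∧ (x5 ⊕ x1) ∧ ¬x2)   [expand ⊕]
= ((x2 ∧ (x5 ∨ x1) ∧ ¬(x5 ∧ x1)) ∨ ¬x2) ∧ ¬(x2 ∧ (x5 ⊕ x1) ∧ ¬x2)   [expand ⊕]
= ((x2 ∧ (x5 ∨ x1) ∧ ¬(x5 ∧ x1)) ∨ ¬x2) ∧ ¬(x2 ∧ (x5 ∨ x1) ∧ ¬(x5 ∧ x1) ∧ ¬x2)   [expand ⊕]
= ((x2 ∧ (x5 ∨ x1) ∧ (¬x5 ∨ ¬x1)) ∨ ¬x2) ∧ ¬(x2 ∧ (x5 ∨ x1) ∧ ¬(x5 ∧ x1) ∧ ¬x2)   [De Morgan]
= ((x2 ∧ (x5 ∨ x1) ∧ (¬x5 ∨ ¬x1)) ∨ ¬x2) ∧ (¬x2 ∨ ¬(x5 ∨ x1) ∨ ¬¬(x5 ∧ x1) ∨ ¬¬x2)   [De Morgan]
= ((x2 ∧ (x5 ∨ x1) ∧ (¬x5 ∨ ¬x1)) ∨ ¬x2) ∧ (¬x2 ∨ (¬x5 ∧ ¬x1) ∨ ¬¬(x5 ∧ x1) ∨ ¬¬x2)   [De Morgan]
= ((x2 ∧ (x5 ∨ x1) ∧ (¬x5 ∨ ¬x1)) ∨ ¬x2) ∧ (¬x2 ∨ (¬x5 ∧ ¬x1) ∨ (x5 ∧ x1) ∨ ¬¬x2)   [double negation]
= ((x2 ∧ (x5 ∨ x1) ∧ (¬x5 ∨ ¬x1)) ∨ ¬x2) ∧ (¬x2 ∨ (¬x5 ∧ ¬x1) ∨ (x5 ∧ x1) ∨ x2)   [double negation]
= (x2 ∨ ¬x2) ∧ (x5 ∨ x1 ∨ ¬x2) ∧ (¬x5 ∨ ¬x1 ∨ ¬x2) ∧ (¬x2 ∨ ¬x5 ∨ x5 ∨ x2) ∧ (¬x2 ∨ ¬x5 ∨ x1 ∨ x2) ∧ (¬x2 ∨ ¬x1 ∨ x5 ∨ x2) ∧ (¬x2 ∨ ¬x1 ∨ x1 ∨ x2)   [distribute ∨ over ∧]
= (x5 ∨ x1 ∨ ¬x2) ∧ (¬x5 ∨ ¬x1 ∨ ¬x2)   [simplify]

(x5 ∨ x1 ∨ ¬x2) ∧ (¬x5 ∨ ¬x1 ∨ ¬x2)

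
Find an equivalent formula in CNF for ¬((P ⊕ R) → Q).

¬((P ⊕ R) → Q)
⇔ ¬(¬(P ⊕ R) ∨ Q)   [eliminate →]
⇔ ¬(¬((P ∨ R) ∧ ¬(P ∧ R)) ∨ Q)   [expand ⊕]
⇔ ¬¬((P ∨ R) ∧ ¬(P ∧ R)) ∧ ¬Q   [De Morgan]
⇔ (P ∨ R) ∧ ¬(P ∧ R) ∧ ¬Q   [double negation]
⇔ (P ∨ R) ∧ (¬P ∨ ¬R) ∧ ¬Q   [De Morgan]

(P ∨ R) ∧ (¬P ∨ ¬R) ∧ ¬Q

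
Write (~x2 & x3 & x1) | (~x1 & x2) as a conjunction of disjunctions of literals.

(~x2 | ~x1) & (x3 | ~x1) & (x3 | x2) & (x1 | x2)

(~x2 & x3 & x1) | (~x1 & x2)
= (~x2 | ~x1) & (~x2 | x2) & (x3 | ~x1) & (x3 | x2) & (x1 | ~x1) & (x1 | x2)
= (~x2 | ~x1) & (x3 | ~x1) & (x3 | x2) & (x1 | x2)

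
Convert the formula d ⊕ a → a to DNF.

¬d ∧ ¬a ∨ a

d ⊕ a → a
= ¬(d ⊕ a) ∨ a   [eliminate →]
= ¬(d ∧ ¬a ∨ ¬d ∧ a) ∨ a   [expand ⊕]
= ¬(d ∧ ¬a) ∧ ¬(¬d ∧ a) ∨ a   [De Morgan]
= (¬d ∨ ¬¬a) ∧ ¬(¬d ∧ a) ∨ a   [De Morgan]
= (¬d ∨ a) ∧ ¬(¬d ∧ a) ∨ a   [double negation]
= (¬d ∨ a) ∧ (¬¬d ∨ ¬a) ∨ a   [De Morgan]
= (¬d ∨ a) ∧ (d ∨ ¬a) ∨ a   [double negation]
= ¬d ∧ d ∨ ¬d ∧ ¬a ∨ a ∧ d ∨ a ∧ ¬a ∨ a   [distribute ∧ over ∨]
= ¬d ∧ ¬a ∨ a   [simplify]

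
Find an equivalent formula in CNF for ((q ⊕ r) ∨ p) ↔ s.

(¬q ∨ r ∨ s) ∧ (¬r ∨ q ∨ s) ∧ (¬p ∨ s) ∧ (¬s ∨ q ∨ r ∨ p) ∧ (¬s ∨ ¬q ∨ ¬r ∨ p)

((q ⊕ r) ∨ p) ↔ s
⇔ (((q ⊕ r) ∨ p) → s) ∧ (s → ((q ⊕ r) ∨ p))   [eliminate ↔]
⇔ (¬((q ⊕ r) ∨ p) ∨ s) ∧ (s → ((q ⊕ r) ∨ p))   [eliminate →]
⇔ (¬(((q ∨ r) ∧ ¬(q ∧ r)) ∨ p) ∨ s) ∧ (s → ((q ⊕ r) ∨ p))   [expand ⊕]
⇔ (¬(((q ∨ r) ∧ ¬(q ∧ r)) ∨ p) ∨ s) ∧ (¬s ∨ (q ⊕ r) ∨ p)   [eliminate →]
⇔ (¬(((q ∨ r) ∧ ¬(q ∧ r)) ∨ p) ∨ s) ∧ (¬s ∨ ((q ∨ r) ∧ ¬(q ∧ r)) ∨ p)   [expand ⊕]
⇔ ((¬((q ∨ r) ∧ ¬(q ∧ r)) ∧ ¬p) ∨ s) ∧ (¬s ∨ ((q ∨ r) ∧ ¬(q ∧ r)) ∨ p)   [De Morgan]
⇔ (((¬(q ∨ r) ∨ ¬¬(q ∧ r)) ∧ ¬p) ∨ s) ∧ (¬s ∨ ((q ∨ r) ∧ ¬(q ∧ r)) ∨ p)   [De Morgan]
⇔ ((((¬q ∧ ¬r) ∨ ¬¬(q ∧ r)) ∧ ¬p) ∨ s) ∧ (¬s ∨ ((q ∨ r) ∧ ¬(q ∧ r)) ∨ p)   [De Morgan]
⇔ ((((¬q ∧ ¬r) ∨ (q ∧ r)) ∧ ¬p) ∨ s) ∧ (¬s ∨ ((q ∨ r) ∧ ¬(q ∧ r)) ∨ p)   [double negation]
⇔ ((((¬q ∧ ¬r) ∨ (q ∧ r)) ∧ ¬p) ∨ s) ∧ (¬s ∨ ((q ∨ r) ∧ (¬q ∨ ¬r)) ∨ p)   [De Morgan]
⇔ (¬q ∨ q ∨ s) ∧ (¬q ∨ r ∨ s) ∧ (¬r ∨ q ∨ s) ∧ (¬r ∨ r ∨ s) ∧ (¬p ∨ s) ∧ (¬s ∨ q ∨ r ∨ p) ∧ (¬s ∨ ¬q ∨ ¬r ∨ p)   [distribute ∨ over ∧]
⇔ (¬q ∨ r ∨ s) ∧ (¬r ∨ q ∨ s) ∧ (¬p ∨ s) ∧ (¬s ∨ q ∨ r ∨ p) ∧ (¬s ∨ ¬q ∨ ¬r ∨ p)   [simplify]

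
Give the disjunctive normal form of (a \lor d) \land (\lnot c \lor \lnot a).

(a \land \lnot c) \lor (d \land \lnot c) \lor (d \land \lnot a)

(a \lor d) \land (\lnot c \lor \lnot a)
⇔ (a \land \lnot c) \lor (a \land \lnot a) \lor (d \land \lnot c) \lor (d \land \lnot a)
⇔ (a \land \lnot c) \lor (d \land \lnot c) \lor (d \land \lnot a)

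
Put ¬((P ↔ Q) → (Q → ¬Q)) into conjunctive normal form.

(¬Q ∨ P) ∧ Q

¬((P ↔ Q) → (Q → ¬Q))
≡ ¬(¬(P ↔ Q) ∨ (Q → ¬Q))   [eliminate →]
≡ ¬(¬((P → Q) ∧ (Q → P)) ∨ (Q → ¬Q))   [eliminate ↔]
≡ ¬(¬((¬P ∨ Q) ∧ (Q → P)) ∨ (Q → ¬Q))   [eliminate →]
≡ ¬(¬((¬P ∨ Q) ∧ (¬Q ∨ P)) ∨ (Q → ¬Q))   [eliminate →]
≡ ¬(¬((¬P ∨ Q) ∧ (¬Q ∨ P)) ∨ ¬Q ∨ ¬Q)   [eliminate →]
≡ ¬¬((¬P ∨ Q) ∧ (¬Q ∨ P)) ∧ ¬¬Q ∧ ¬¬Q   [De Morgan]
≡ (¬P ∨ Q) ∧ (¬Q ∨ P) ∧ ¬¬Q ∧ ¬¬Q   [double negation]
≡ (¬P ∨ Q) ∧ (¬Q ∨ P) ∧ Q ∧ ¬¬Q   [double negation]
≡ (¬P ∨ Q) ∧ (¬Q ∨ P) ∧ Q ∧ Q   [double negation]
≡ (¬Q ∨ P) ∧ Q   [simplify]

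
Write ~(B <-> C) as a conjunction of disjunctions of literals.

~(B <-> C)
= ~((B -> C) & (C -> B))   [eliminate <->]
= ~((~B | C) & (C -> B))   [eliminate ->]
= ~((~B | C) & (~C | B))   [eliminate ->]
= ~(~B | C) | ~(~C | B)   [De Morgan]
= (~~B & ~C) | ~(~C | B)   [De Morgan]
= (B & ~C) | ~(~C | B)   [double negation]
= (B & ~C) | (~~C & ~B)   [De Morgan]
= (B & ~C) | (C & ~B)   [double negation]
= (B | C) & (B | ~B) & (~C | C) & (~C | ~B)   [distribute | over &]
= (B | C) & (~C | ~B)   [simplify]

(B | C) & (~C | ~B)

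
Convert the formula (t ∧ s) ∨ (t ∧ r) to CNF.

t ∧ (s ∨ r)

(t ∧ s) ∨ (t ∧ r)
= (t ∨ t) ∧ (t ∨ r) ∧ (s ∨ t) ∧ (s ∨ r)   [distribute ∨ over ∧]
= t ∧ (s ∨ r)   [simplify]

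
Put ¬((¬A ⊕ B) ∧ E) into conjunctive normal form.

¬((¬A ⊕ B) ∧ E)
≡ ¬((¬A ∨ B) ∧ ¬(¬A ∧ B) ∧ E)   [expand ⊕]
≡ ¬(¬A ∨ B) ∨ ¬¬(¬A ∧ B) ∨ ¬E   [De Morgan]
≡ ¬¬A ∧ ¬B ∨ ¬¬(¬A ∧ B) ∨ ¬E   [De Morgan]
≡ A ∧ ¬B ∨ ¬¬(¬A ∧ B) ∨ ¬E   [double negation]
≡ A ∧ ¬B ∨ ¬A ∧ B ∨ ¬E   [double negation]
≡ (A ∨ ¬A ∨ ¬E) ∧ (A ∨ B ∨ ¬E) ∧ (¬B ∨ ¬A ∨ ¬E) ∧ (¬B ∨ B ∨ ¬E)   [distribute ∨ over ∧]
≡ (A ∨ B ∨ ¬E) ∧ (¬B ∨ ¬A ∨ ¬E)   [simplify]

(A ∨ B ∨ ¬E) ∧ (¬B ∨ ¬A ∨ ¬E)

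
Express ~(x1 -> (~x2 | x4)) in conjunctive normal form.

x1 & x2 & ~x4

~(x1 -> (~x2 | x4))
⇔ ~(~x1 | ~x2 | x4)   [eliminate ->]
⇔ ~~x1 & ~~x2 & ~x4   [De Morgan]
⇔ x1 & ~~x2 & ~x4   [double negation]
⇔ x1 & x2 & ~x4   [double negation]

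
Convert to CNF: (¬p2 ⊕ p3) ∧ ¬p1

(¬p2 ⊕ p3) ∧ ¬p1
≡ (¬p2 ∨ p3) ∧ ¬(¬p2 ∧ p3) ∧ ¬p1   [expand ⊕]
≡ (¬p2 ∨ p3) ∧ (¬¬p2 ∨ ¬p3) ∧ ¬p1   [De Morgan]
≡ (¬p2 ∨ p3) ∧ (p2 ∨ ¬p3) ∧ ¬p1   [double negation]

(¬p2 ∨ p3) ∧ (p2 ∨ ¬p3) ∧ ¬p1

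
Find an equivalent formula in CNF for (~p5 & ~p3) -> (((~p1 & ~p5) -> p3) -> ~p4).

p5 | p3 | ~p1 | ~p4

(~p5 & ~p3) -> (((~p1 & ~p5) -> p3) -> ~p4)
= ~(~p5 & ~p3) | (((~p1 & ~p5) -> p3) -> ~p4)   [eliminate ->]
= ~(~p5 & ~p3) | ~((~p1 & ~p5) -> p3) | ~p4   [eliminate ->]
= ~(~p5 & ~p3) | ~(~(~p1 & ~p5) | p3) | ~p4   [eliminate ->]
= ~~p5 | ~~p3 | ~(~(~p1 & ~p5) | p3) | ~p4   [De Morgan]
= p5 | ~~p3 | ~(~(~p1 & ~p5) | p3) | ~p4   [double negation]
= p5 | p3 | ~(~(~p1 & ~p5) | p3) | ~p4   [double negation]
= p5 | p3 | (~~(~p1 & ~p5) & ~p3) | ~p4   [De Morgan]
= p5 | p3 | (~p1 & ~p5 & ~p3) | ~p4   [double negation]
= (p5 | p3 | ~p1 | ~p4) & (p5 | p3 | ~p5 | ~p4) & (p5 | p3 | ~p3 | ~p4)   [distribute | over &]
= p5 | p3 | ~p1 | ~p4   [simplify]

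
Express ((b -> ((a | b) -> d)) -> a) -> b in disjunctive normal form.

(~b & ~a) | (d & ~a) | b

((b -> ((a | b) -> d)) -> a) -> b
= ~((b -> ((a | b) -> d)) -> a) | b   [eliminate ->]
= ~(~(b -> ((a | b) -> d)) | a) | b   [eliminate ->]
= ~(~(~b | ((a | b) -> d)) | a) | b   [eliminate ->]
= ~(~(~b | ~(a | b) | d) | a) | b   [eliminate ->]
= (~~(~b | ~(a | b) | d) & ~a) | b   [De Morgan]
= ((~b | ~(a | b) | d) & ~a) | b   [double negation]
= ((~b | (~a & ~b) | d) & ~a) | b   [De Morgan]
= (~b & ~a) | (~a & ~b & ~a) | (d & ~a) | b   [distribute & over |]
= (~b & ~a) | (d & ~a) | b   [simplify]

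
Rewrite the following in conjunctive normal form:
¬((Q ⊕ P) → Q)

¬((Q ⊕ P) → Q)
≡ ¬(¬(Q ⊕ P) ∨ Q)   (eliminate →)
≡ ¬(¬((Q ∨ P) ∧ ¬(Q ∧ P)) ∨ Q)   (expand ⊕)
≡ ¬¬((Q ∨ P) ∧ ¬(Q ∧ P)) ∧ ¬Q   (De Morgan)
≡ (Q ∨ P) ∧ ¬(Q ∧ P) ∧ ¬Q   (double negation)
≡ (Q ∨ P) ∧ (¬Q ∨ ¬P) ∧ ¬Q   (De Morgan)
≡ (Q ∨ P) ∧ ¬Q   (simplify)

(Q ∨ P) ∧ ¬Q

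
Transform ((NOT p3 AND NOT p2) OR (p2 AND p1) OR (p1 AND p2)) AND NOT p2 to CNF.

(NOT p3 OR p2) AND (NOT p3 OR p1) AND NOT p2

((NOT p3 AND NOT p2) OR (p2 AND p1) OR (p1 AND p2)) AND NOT p2
= (NOT p3 OR p2 OR p1) AND (NOT p3 OR p2 OR p2) AND (NOT p3 OR p1 OR p1) AND (NOT p3 OR p1 OR p2) AND (NOT p2 OR p2 OR p1) AND (NOT p2 OR p2 OR p2) AND (NOT p2 OR p1 OR p1) AND (NOT p2 OR p1 OR p2) AND NOT p2   — distribute OR over AND
= (NOT p3 OR p2) AND (NOT p3 OR p1) AND NOT p2   — simplify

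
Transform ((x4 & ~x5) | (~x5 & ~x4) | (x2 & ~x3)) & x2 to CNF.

(~x5 | ~x3) & x2

((x4 & ~x5) | (~x5 & ~x4) | (x2 & ~x3)) & x2
= (x4 | ~x5 | x2) & (x4 | ~x5 | ~x3) & (x4 | ~x4 | x2) & (x4 | ~x4 | ~x3) & (~x5 | ~x5 | x2) & (~x5 | ~x5 | ~x3) & (~x5 | ~x4 | x2) & (~x5 | ~x4 | ~x3) & x2   [distribute | over &]
= (~x5 | ~x3) & x2   [simplify]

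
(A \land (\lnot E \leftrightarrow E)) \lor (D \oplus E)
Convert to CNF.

(E \lor D) \land (\lnot E \lor \lnot D)

(A \land (\lnot E \leftrightarrow E)) \lor (D \oplus E)
≡ (A \land (\lnot E \to E) \land (E \to \lnot E)) \lor (D \oplus E)   [eliminate \leftrightarrow]
≡ (A \land (\lnot \lnot E \lor E) \land (E \to \lnot E)) \lor (D \oplus E)   [eliminate \to]
≡ (A \land (\lnot \lnot E \lor E) \land (\lnot E \lor \lnot E)) \lor (D \oplus E)   [eliminate \to]
≡ (A \land (\lnot \lnot E \lor E) \land (\lnot E \lor \lnot E)) \lor ((D \lor E) \land \lnot (D \land E))   [expand \oplus]
≡ (A \land (E \lor E) \land (\lnot E \lor \lnot E)) \lor ((D \lor E) \land \lnot (D \land E))   [double negation]
≡ (A \land (E \lor E) \land (\lnot E \lor \lnot E)) \lor ((D \lor E) \land (\lnot D \lor \lnot E))   [De Morgan]
≡ (A \lor D \lor E) \land (A \lor \lnot D \lor \lnot E) \land (E \lor E \lor D \lor E) \land (E \lor E \lor \lnot D \lor \lnot E) \land (\lnot E \lor \lnot E \lor D \lor E) \land (\lnot E \lor \lnot E \lor \lnot D \lor \lnot E)   [distribute \lor over \land]
≡ (E \lor D) \land (\lnot E \lor \lnot D)   [simplify]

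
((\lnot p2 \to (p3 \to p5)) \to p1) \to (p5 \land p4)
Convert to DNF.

((\lnot p2 \to (p3 \to p5)) \to p1) \to (p5 \land p4)
≡ \lnot ((\lnot p2 \to (p3 \to p5)) \to p1) \lor (p5 \land p4)   (eliminate \to)
≡ \lnot (\lnot (\lnot p2 \to (p3 \to p5)) \lor p1) \lor (p5 \land p4)   (eliminate \to)
≡ \lnot (\lnot (\lnot \lnot p2 \lor (p3 \to p5)) \lor p1) \lor (p5 \land p4)   (eliminate \to)
≡ \lnot (\lnot (\lnot \lnot p2 \lor \lnot p3 \lor p5) \lor p1) \lor (p5 \land p4)   (eliminate \to)
≡ (\lnot \lnot (\lnot \lnot p2 \lor \lnot p3 \lor p5) \land \lnot p1) \lor (p5 \land p4)   (De Morgan)
≡ ((\lnot \lnot p2 \lor \lnot p3 \lor p5) \land \lnot p1) \lor (p5 \land p4)   (double negation)
≡ ((p2 \lor \lnot p3 \lor p5) \land \lnot p1) \lor (p5 \land p4)   (double negation)
≡ (p2 \land \lnot p1) \lor (\lnot p3 \land \lnot p1) \lor (p5 \land \lnot p1) \lor (p5 \land p4)   (distribute \land over \lor)

(p2 \land \lnot p1) \lor (\lnot p3 \land \lnot p1) \lor (p5 \land \lnot p1) \lor (p5 \land p4)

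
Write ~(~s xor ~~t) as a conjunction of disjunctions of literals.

(s | t) & (~t | ~s)

~(~s xor ~~t)
⇔ ~((~s | ~~t) & ~(~s & ~~t))   [expand xor]
⇔ ~(~s | ~~t) | ~~(~s & ~~t)   [De Morgan]
⇔ (~~s & ~~~t) | ~~(~s & ~~t)   [De Morgan]
⇔ (s & ~~~t) | ~~(~s & ~~t)   [double negation]
⇔ (s & ~t) | ~~(~s & ~~t)   [double negation]
⇔ (s & ~t) | (~s & ~~t)   [double negation]
⇔ (s & ~t) | (~s & t)   [double negation]
⇔ (s | ~s) & (s | t) & (~t | ~s) & (~t | t)   [distribute | over &]
⇔ (s | t) & (~t | ~s)   [simplify]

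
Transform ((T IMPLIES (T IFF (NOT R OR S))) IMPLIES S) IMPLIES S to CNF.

NOT T OR NOT R OR S

((T IMPLIES (T IFF (NOT R OR S))) IMPLIES S) IMPLIES S
⇔ NOT ((T IMPLIES (T IFF (NOT R OR S))) IMPLIES S) OR S   [eliminate IMPLIES]
⇔ NOT (NOT (T IMPLIES (T IFF (NOT R OR S))) OR S) OR S   [eliminate IMPLIES]
⇔ NOT (NOT (NOT T OR (T IFF (NOT R OR S))) OR S) OR S   [eliminate IMPLIES]
⇔ NOT (NOT (NOT T OR ((T IMPLIES (NOT R OR S)) AND ((NOT R OR S) IMPLIES T))) OR S) OR S   [eliminate IFF]
⇔ NOT (NOT (NOT T OR ((NOT T OR NOT R OR S) AND ((NOT R OR S) IMPLIES T))) OR S) OR S   [eliminate IMPLIES]
⇔ NOT (NOT (NOT T OR ((NOT T OR NOT R OR S) AND (NOT (NOT R OR S) OR T))) OR S) OR S   [eliminate IMPLIES]
⇔ (NOT NOT (NOT T OR ((NOT T OR NOT R OR S) AND (NOT (NOT R OR S) OR T))) AND NOT S) OR S   [De Morgan]
⇔ ((NOT T OR ((NOT T OR NOT R OR S) AND (NOT (NOT R OR S) OR T))) AND NOT S) OR S   [double negation]
⇔ ((NOT T OR ((NOT T OR NOT R OR S) AND ((NOT NOT R AND NOT S) OR T))) AND NOT S) OR S   [De Morgan]
⇔ ((NOT T OR ((NOT T OR NOT R OR S) AND ((R AND NOT S) OR T))) AND NOT S) OR S   [double negation]
⇔ (NOT T OR NOT T OR NOT R OR S OR S) AND (NOT T OR R OR T OR S) AND (NOT T OR NOT S OR T OR S) AND (NOT S OR S)   [distribute OR over AND]
⇔ NOT T OR NOT R OR S   [simplify]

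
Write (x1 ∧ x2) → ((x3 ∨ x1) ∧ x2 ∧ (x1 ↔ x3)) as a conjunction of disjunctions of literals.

(x1 ∧ x2) → ((x3 ∨ x1) ∧ x2 ∧ (x1 ↔ x3))
= ¬(x1 ∧ x2) ∨ ((x3 ∨ x1) ∧ x2 ∧ (x1 ↔ x3))   (eliminate →)
= ¬(x1 ∧ x2) ∨ ((x3 ∨ x1) ∧ x2 ∧ (x1 → x3) ∧ (x3 → x1))   (eliminate ↔)
= ¬(x1 ∧ x2) ∨ ((x3 ∨ x1) ∧ x2 ∧ (¬x1 ∨ x3) ∧ (x3 → x1))   (eliminate →)
= ¬(x1 ∧ x2) ∨ ((x3 ∨ x1) ∧ x2 ∧ (¬x1 ∨ x3) ∧ (¬x3 ∨ x1))   (eliminate →)
= ¬x1 ∨ ¬x2 ∨ ((x3 ∨ x1) ∧ x2 ∧ (¬x1 ∨ x3) ∧ (¬x3 ∨ x1))   (De Morgan)
= (¬x1 ∨ ¬x2 ∨ x3 ∨ x1) ∧ (¬x1 ∨ ¬x2 ∨ x2) ∧ (¬x1 ∨ ¬x2 ∨ ¬x1 ∨ x3) ∧ (¬x1 ∨ ¬x2 ∨ ¬x3 ∨ x1)   (distribute ∨ over ∧)
= ¬x1 ∨ ¬x2 ∨ x3   (simplify)

¬x1 ∨ ¬x2 ∨ x3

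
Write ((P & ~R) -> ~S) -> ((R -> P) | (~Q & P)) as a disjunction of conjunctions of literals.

((P & ~R) -> ~S) -> ((R -> P) | (~Q & P))
= ~((P & ~R) -> ~S) | (R -> P) | (~Q & P)   [eliminate ->]
= ~(~(P & ~R) | ~S) | (R -> P) | (~Q & P)   [eliminate ->]
= ~(~(P & ~R) | ~S) | ~R | P | (~Q & P)   [eliminate ->]
= (~~(P & ~R) & ~~S) | ~R | P | (~Q & P)   [De Morgan]
= (P & ~R & ~~S) | ~R | P | (~Q & P)   [double negation]
= (P & ~R & S) | ~R | P | (~Q & P)   [double negation]
= ~R | P   [simplify]

~R | P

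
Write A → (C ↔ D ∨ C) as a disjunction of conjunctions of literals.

¬A ∨ ¬C ∧ ¬D ∨ C

A → (C ↔ D ∨ C)
≡ ¬A ∨ (C ↔ D ∨ C)   [eliminate →]
≡ ¬A ∨ (C → D ∨ C) ∧ (D ∨ C → C)   [eliminate ↔]
≡ ¬A ∨ (¬C ∨ D ∨ C) ∧ (D ∨ C → C)   [eliminate →]
≡ ¬A ∨ (¬C ∨ D ∨ C) ∧ (¬(D ∨ C) ∨ C)   [eliminate →]
≡ ¬A ∨ (¬C ∨ D ∨ C) ∧ (¬D ∧ ¬C ∨ C)   [De Morgan]
≡ ¬A ∨ ¬C ∧ ¬D ∧ ¬C ∨ ¬C ∧ C ∨ D ∧ ¬D ∧ ¬C ∨ D ∧ C ∨ C ∧ ¬D ∧ ¬C ∨ C ∧ C   [distribute ∧ over ∨]
≡ ¬A ∨ ¬C ∧ ¬D ∨ C   [simplify]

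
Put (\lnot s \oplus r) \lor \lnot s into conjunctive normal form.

(\lnot s \oplus r) \lor \lnot s
≡ (\lnot s \lor r) \land \lnot (\lnot s \land r) \lor \lnot s   — expand \oplus
≡ (\lnot s \lor r) \land (\lnot \lnot s \lor \lnot r) \lor \lnot s   — De Morgan
≡ (\lnot s \lor r) \land (s \lor \lnot r) \lor \lnot s   — double negation
≡ (\lnot s \lor r \lor \lnot s) \land (s \lor \lnot r \lor \lnot s)   — distribute \lor over \land
≡ \lnot s \lor r   — simplify

\lnot s \lor r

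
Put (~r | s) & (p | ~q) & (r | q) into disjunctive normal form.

(~r & p & q) | (s & p & r) | (s & p & q) | (s & ~q & r)

(~r | s) & (p | ~q) & (r | q)
≡ (~r & p & r) | (~r & p & q) | (~r & ~q & r) | (~r & ~q & q) | (s & p & r) | (s & p & q) | (s & ~q & r) | (s & ~q & q)   — distribute & over |
≡ (~r & p & q) | (s & p & r) | (s & p & q) | (s & ~q & r)   — simplify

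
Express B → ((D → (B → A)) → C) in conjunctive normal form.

B → ((D → (B → A)) → C)
⇔ ¬B ∨ ((D → (B → A)) → C)
⇔ ¬B ∨ ¬(D → (B → A)) ∨ C
⇔ ¬B ∨ ¬(¬D ∨ (B → A)) ∨ C
⇔ ¬B ∨ ¬(¬D ∨ ¬B ∨ A) ∨ C
⇔ ¬B ∨ ¬¬D ∧ ¬¬B ∧ ¬A ∨ C
⇔ ¬B ∨ D ∧ ¬¬B ∧ ¬A ∨ C
⇔ ¬B ∨ D ∧ B ∧ ¬A ∨ C
⇔ (¬B ∨ D ∨ C) ∧ (¬B ∨ B ∨ C) ∧ (¬B ∨ ¬A ∨ C)
⇔ (¬B ∨ D ∨ C) ∧ (¬B ∨ ¬A ∨ C)

(¬B ∨ D ∨ C) ∧ (¬B ∨ ¬A ∨ C)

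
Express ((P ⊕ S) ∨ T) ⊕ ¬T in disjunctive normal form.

T ∨ ¬P ∧ ¬S ∧ ¬T ∨ S ∧ P ∧ ¬T

((P ⊕ S) ∨ T) ⊕ ¬T
= ((P ⊕ S) ∨ T) ∧ ¬¬T ∨ ¬((P ⊕ S) ∨ T) ∧ ¬T   [expand ⊕]
= (P ∧ ¬S ∨ ¬P ∧ S ∨ T) ∧ ¬¬T ∨ ¬((P ⊕ S) ∨ T) ∧ ¬T   [expand ⊕]
= (P ∧ ¬S ∨ ¬P ∧ S ∨ T) ∧ ¬¬T ∨ ¬(P ∧ ¬S ∨ ¬P ∧ S ∨ T) ∧ ¬T   [expand ⊕]
= (P ∧ ¬S ∨ ¬P ∧ S ∨ T) ∧ T ∨ ¬(P ∧ ¬S ∨ ¬P ∧ S ∨ T) ∧ ¬T   [double negation]
= (P ∧ ¬S ∨ ¬P ∧ S ∨ T) ∧ T ∨ ¬(P ∧ ¬S) ∧ ¬(¬P ∧ S) ∧ ¬T ∧ ¬T   [De Morgan]
= (P ∧ ¬S ∨ ¬P ∧ S ∨ T) ∧ T ∨ (¬P ∨ ¬¬S) ∧ ¬(¬P ∧ S) ∧ ¬T ∧ ¬T   [De Morgan]
= (P ∧ ¬S ∨ ¬P ∧ S ∨ T) ∧ T ∨ (¬P ∨ S) ∧ ¬(¬P ∧ S) ∧ ¬T ∧ ¬T   [double negation]
= (P ∧ ¬S ∨ ¬P ∧ S ∨ T) ∧ T ∨ (¬P ∨ S) ∧ (¬¬P ∨ ¬S) ∧ ¬T ∧ ¬T   [De Morgan]
= (P ∧ ¬S ∨ ¬P ∧ S ∨ T) ∧ T ∨ (¬P ∨ S) ∧ (P ∨ ¬S) ∧ ¬T ∧ ¬T   [double negation]
= P ∧ ¬S ∧ T ∨ ¬P ∧ S ∧ T ∨ T ∧ T ∨ ¬P ∧ P ∧ ¬T ∧ ¬T ∨ ¬P ∧ ¬S ∧ ¬T ∧ ¬T ∨ S ∧ P ∧ ¬T ∧ ¬T ∨ S ∧ ¬S ∧ ¬T ∧ ¬T   [distribute ∧ over ∨]
= T ∨ ¬P ∧ ¬S ∧ ¬T ∨ S ∧ P ∧ ¬T   [simplify]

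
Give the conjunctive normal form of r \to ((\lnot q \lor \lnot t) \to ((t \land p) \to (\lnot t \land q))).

\lnot r \lor q \lor \lnot t \lor \lnot p

r \to ((\lnot q \lor \lnot t) \to ((t \land p) \to (\lnot t \land q)))
≡ \lnot r \lor ((\lnot q \lor \lnot t) \to ((t \land p) \to (\lnot t \land q)))   — eliminate \to
≡ \lnot r \lor \lnot (\lnot q \lor \lnot t) \lor ((t \land p) \to (\lnot t \land q))   — eliminate \to
≡ \lnot r \lor \lnot (\lnot q \lor \lnot t) \lor \lnot (t \land p) \lor (\lnot t \land q)   — eliminate \to
≡ \lnot r \lor (\lnot \lnot q \land \lnot \lnot t) \lor \lnot (t \land p) \lor (\lnot t \land q)   — De Morgan
≡ \lnot r \lor (q \land \lnot \lnot t) \lor \lnot (t \land p) \lor (\lnot t \land q)   — double negation
≡ \lnot r \lor (q \land t) \lor \lnot (t \land p) \lor (\lnot t \land q)   — double negation
≡ \lnot r \lor (q \land t) \lor \lnot t \lor \lnot p \lor (\lnot t \land q)   — De Morgan
≡ (\lnot r \lor q \lor \lnot t \lor \lnot p \lor \lnot t) \land (\lnot r \lor q \lor \lnot t \lor \lnot p \lor q) \land (\lnot r \lor t \lor \lnot t \lor \lnot p \lor \lnot t) \land (\lnot r \lor t \lor \lnot t \lor \lnot p \lor q)   — distribute \lor over \land
≡ \lnot r \lor q \lor \lnot t \lor \lnot p   — simplify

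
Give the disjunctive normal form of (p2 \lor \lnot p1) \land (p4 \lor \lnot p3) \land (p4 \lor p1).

(p2 \land p4) \lor (p2 \land \lnot p3 \land p1) \lor (\lnot p1 \land p4)

(p2 \lor \lnot p1) \land (p4 \lor \lnot p3) \land (p4 \lor p1)
= (p2 \land p4 \land p4) \lor (p2 \land p4 \land p1) \lor (p2 \land \lnot p3 \land p4) \lor (p2 \land \lnot p3 \land p1) \lor (\lnot p1 \land p4 \land p4) \lor (\lnot p1 \land p4 \land p1) \lor (\lnot p1 \land \lnot p3 \land p4) \lor (\lnot p1 \land \lnot p3 \land p1)   (distribute \land over \lor)
= (p2 \land p4) \lor (p2 \land \lnot p3 \land p1) \lor (\lnot p1 \land p4)   (simplify)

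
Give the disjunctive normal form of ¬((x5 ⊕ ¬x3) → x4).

(x5 ∧ x3 ∧ ¬x4) ∨ (¬x5 ∧ ¬x3 ∧ ¬x4)

¬((x5 ⊕ ¬x3) → x4)
⇔ ¬(¬(x5 ⊕ ¬x3) ∨ x4)   — eliminate →
⇔ ¬(¬((x5 ∧ ¬¬x3) ∨ (¬x5 ∧ ¬x3)) ∨ x4)   — expand ⊕
⇔ ¬¬((x5 ∧ ¬¬x3) ∨ (¬x5 ∧ ¬x3)) ∧ ¬x4   — De Morgan
⇔ ((x5 ∧ ¬¬x3) ∨ (¬x5 ∧ ¬x3)) ∧ ¬x4   — double negation
⇔ ((x5 ∧ x3) ∨ (¬x5 ∧ ¬x3)) ∧ ¬x4   — double negation
⇔ (x5 ∧ x3 ∧ ¬x4) ∨ (¬x5 ∧ ¬x3 ∧ ¬x4)   — distribute ∧ over ∨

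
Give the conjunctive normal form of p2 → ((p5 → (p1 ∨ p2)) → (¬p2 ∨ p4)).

¬p2 ∨ p4

p2 → ((p5 → (p1 ∨ p2)) → (¬p2 ∨ p4))
≡ ¬p2 ∨ ((p5 → (p1 ∨ p2)) → (¬p2 ∨ p4))
≡ ¬p2 ∨ ¬(p5 → (p1 ∨ p2)) ∨ ¬p2 ∨ p4
≡ ¬p2 ∨ ¬(¬p5 ∨ p1 ∨ p2) ∨ ¬p2 ∨ p4
≡ ¬p2 ∨ (¬¬p5 ∧ ¬p1 ∧ ¬p2) ∨ ¬p2 ∨ p4
≡ ¬p2 ∨ (p5 ∧ ¬p1 ∧ ¬p2) ∨ ¬p2 ∨ p4
≡ (¬p2 ∨ p5 ∨ ¬p2 ∨ p4) ∧ (¬p2 ∨ ¬p1 ∨ ¬p2 ∨ p4) ∧ (¬p2 ∨ ¬p2 ∨ ¬p2 ∨ p4)
≡ ¬p2 ∨ p4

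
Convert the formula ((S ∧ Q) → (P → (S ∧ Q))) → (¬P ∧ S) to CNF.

((S ∧ Q) → (P → (S ∧ Q))) → (¬P ∧ S)
= ¬((S ∧ Q) → (P → (S ∧ Q))) ∨ (¬P ∧ S)   — eliminate →
= ¬(¬(S ∧ Q) ∨ (P → (S ∧ Q))) ∨ (¬P ∧ S)   — eliminate →
= ¬(¬(S ∧ Q) ∨ ¬P ∨ (S ∧ Q)) ∨ (¬P ∧ S)   — eliminate →
= (¬¬(S ∧ Q) ∧ ¬¬P ∧ ¬(S ∧ Q)) ∨ (¬P ∧ S)   — De Morgan
= (S ∧ Q ∧ ¬¬P ∧ ¬(S ∧ Q)) ∨ (¬P ∧ S)   — double negation
= (S ∧ Q ∧ P ∧ ¬(S ∧ Q)) ∨ (¬P ∧ S)   — double negation
= (S ∧ Q ∧ P ∧ (¬S ∨ ¬Q)) ∨ (¬P ∧ S)   — De Morgan
= (S ∨ ¬P) ∧ (S ∨ S) ∧ (Q ∨ ¬P) ∧ (Q ∨ S) ∧ (P ∨ ¬P) ∧ (P ∨ S) ∧ (¬S ∨ ¬Q ∨ ¬P) ∧ (¬S ∨ ¬Q ∨ S)   — distribute ∨ over ∧
= S ∧ (Q ∨ ¬P) ∧ (¬S ∨ ¬Q ∨ ¬P)   — simplify

S ∧ (Q ∨ ¬P) ∧ (¬S ∨ ¬Q ∨ ¬P)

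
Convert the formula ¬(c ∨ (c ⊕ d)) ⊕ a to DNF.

¬c ∧ ¬d ∧ ¬a ∨ c ∧ a ∨ ¬c ∧ d ∧ a

¬(c ∨ (c ⊕ d)) ⊕ a
≡ ¬(c ∨ (c ⊕ d)) ∧ ¬a ∨ ¬¬(c ∨ (c ⊕ d)) ∧ a
≡ ¬(c ∨ c ∧ ¬d ∨ ¬c ∧ d) ∧ ¬a ∨ ¬¬(c ∨ (c ⊕ d)) ∧ a
≡ ¬(c ∨ c ∧ ¬d ∨ ¬c ∧ d) ∧ ¬a ∨ ¬¬(c ∨ c ∧ ¬d ∨ ¬c ∧ d) ∧ a
≡ ¬c ∧ ¬(c ∧ ¬d) ∧ ¬(¬c ∧ d) ∧ ¬a ∨ ¬¬(c ∨ c ∧ ¬d ∨ ¬c ∧ d) ∧ a
≡ ¬c ∧ (¬c ∨ ¬¬d) ∧ ¬(¬c ∧ d) ∧ ¬a ∨ ¬¬(c ∨ c ∧ ¬d ∨ ¬c ∧ d) ∧ a
≡ ¬c ∧ (¬c ∨ d) ∧ ¬(¬c ∧ d) ∧ ¬a ∨ ¬¬(c ∨ c ∧ ¬d ∨ ¬c ∧ d) ∧ a
≡ ¬c ∧ (¬c ∨ d) ∧ (¬¬c ∨ ¬d) ∧ ¬a ∨ ¬¬(c ∨ c ∧ ¬d ∨ ¬c ∧ d) ∧ a
≡ ¬c ∧ (¬c ∨ d) ∧ (c ∨ ¬d) ∧ ¬a ∨ ¬¬(c ∨ c ∧ ¬d ∨ ¬c ∧ d) ∧ a
≡ ¬c ∧ (¬c ∨ d) ∧ (c ∨ ¬d) ∧ ¬a ∨ (c ∨ c ∧ ¬d ∨ ¬c ∧ d) ∧ a
≡ ¬c ∧ ¬c ∧ c ∧ ¬a ∨ ¬c ∧ ¬c ∧ ¬d ∧ ¬a ∨ ¬c ∧ d ∧ c ∧ ¬a ∨ ¬c ∧ d ∧ ¬d ∧ ¬a ∨ c ∧ a ∨ c ∧ ¬d ∧ a ∨ ¬c ∧ d ∧ a
≡ ¬c ∧ ¬d ∧ ¬a ∨ c ∧ a ∨ ¬c ∧ d ∧ a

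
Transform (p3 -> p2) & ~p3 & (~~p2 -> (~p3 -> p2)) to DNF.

(p3 -> p2) & ~p3 & (~~p2 -> (~p3 -> p2))
≡ (~p3 | p2) & ~p3 & (~~p2 -> (~p3 -> p2))   (eliminate ->)
≡ (~p3 | p2) & ~p3 & (~~~p2 | (~p3 -> p2))   (eliminate ->)
≡ (~p3 | p2) & ~p3 & (~~~p2 | ~~p3 | p2)   (eliminate ->)
≡ (~p3 | p2) & ~p3 & (~p2 | ~~p3 | p2)   (double negation)
≡ (~p3 | p2) & ~p3 & (~p2 | p3 | p2)   (double negation)
≡ (~p3 & ~p3 & ~p2) | (~p3 & ~p3 & p3) | (~p3 & ~p3 & p2) | (p2 & ~p3 & ~p2) | (p2 & ~p3 & p3) | (p2 & ~p3 & p2)   (distribute & over |)
≡ (~p3 & ~p2) | (~p3 & p2)   (simplify)

(~p3 & ~p2) | (~p3 & p2)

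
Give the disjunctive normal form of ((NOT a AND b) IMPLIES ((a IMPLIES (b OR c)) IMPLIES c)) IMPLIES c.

(NOT a AND b AND NOT c) OR c

((NOT a AND b) IMPLIES ((a IMPLIES (b OR c)) IMPLIES c)) IMPLIES c
⇔ NOT ((NOT a AND b) IMPLIES ((a IMPLIES (b OR c)) IMPLIES c)) OR c   [eliminate IMPLIES]
⇔ NOT (NOT (NOT a AND b) OR ((a IMPLIES (b OR c)) IMPLIES c)) OR c   [eliminate IMPLIES]
⇔ NOT (NOT (NOT a AND b) OR NOT (a IMPLIES (b OR c)) OR c) OR c   [eliminate IMPLIES]
⇔ NOT (NOT (NOT a AND b) OR NOT (NOT a OR b OR c) OR c) OR c   [eliminate IMPLIES]
⇔ (NOT NOT (NOT a AND b) AND NOT NOT (NOT a OR b OR c) AND NOT c) OR c   [De Morgan]
⇔ (NOT a AND b AND NOT NOT (NOT a OR b OR c) AND NOT c) OR c   [double negation]
⇔ (NOT a AND b AND (NOT a OR b OR c) AND NOT c) OR c   [double negation]
⇔ (NOT a AND b AND NOT a AND NOT c) OR (NOT a AND b AND b AND NOT c) OR (NOT a AND b AND c AND NOT c) OR c   [distribute AND over OR]
⇔ (NOT a AND b AND NOT c) OR c   [simplify]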